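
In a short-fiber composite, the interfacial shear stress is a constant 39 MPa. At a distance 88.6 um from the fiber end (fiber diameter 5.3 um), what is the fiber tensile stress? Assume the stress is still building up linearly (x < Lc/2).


Force balance: sigma_f * (pi*d^2/4) = tau * (pi*d) * x  ->  sigma_f = 4 * tau * x / d
sigma_f = 4 * 39 * 88.6 / 5.3 = 2607.8 MPa

2607.8 MPa


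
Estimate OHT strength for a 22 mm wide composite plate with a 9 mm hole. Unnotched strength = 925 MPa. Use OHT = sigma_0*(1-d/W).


OHT = sigma_0*(1-d/W) = 925*(1-9/22) = 546.6 MPa

546.6 MPa


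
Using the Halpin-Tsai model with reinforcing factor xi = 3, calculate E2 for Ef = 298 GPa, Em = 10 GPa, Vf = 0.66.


eta = (Ef/Em - 1)/(Ef/Em + xi) = (29.8 - 1)/(29.8 + 3) = 0.878
E2 = Em*(1+xi*eta*Vf)/(1-eta*Vf) = 65.13 GPa

65.13 GPa


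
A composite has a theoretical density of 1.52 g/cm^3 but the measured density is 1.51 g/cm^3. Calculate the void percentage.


Void% = (rho_theo - rho_actual)/rho_theo * 100 = (1.52 - 1.51)/1.52 * 100 = 0.66%

0.66%


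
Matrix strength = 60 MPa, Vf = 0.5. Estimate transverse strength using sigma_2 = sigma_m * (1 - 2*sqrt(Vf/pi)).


factor = 1 - 2*sqrt(0.5/pi) = 0.2021
sigma_2 = 60 * 0.2021 = 12.13 MPa

12.13 MPa


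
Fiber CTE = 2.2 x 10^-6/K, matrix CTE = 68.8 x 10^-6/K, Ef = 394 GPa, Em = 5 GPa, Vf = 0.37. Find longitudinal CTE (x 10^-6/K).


E1 = Ef*Vf + Em*(1-Vf) = 148.93
alpha_1 = (alpha_f*Ef*Vf + alpha_m*Em*(1-Vf))/E1 = 3.61 x 10^-6/K

3.61 x 10^-6/K


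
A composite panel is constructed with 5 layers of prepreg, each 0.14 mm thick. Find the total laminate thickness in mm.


h = n * t_ply = 5 * 0.14 = 0.7 mm

0.7 mm


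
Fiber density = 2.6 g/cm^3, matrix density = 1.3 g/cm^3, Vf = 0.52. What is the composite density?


rho_c = rho_f*Vf + rho_m*(1-Vf) = 2.6*0.52 + 1.3*0.48 = 1.976 g/cm^3

1.976 g/cm^3


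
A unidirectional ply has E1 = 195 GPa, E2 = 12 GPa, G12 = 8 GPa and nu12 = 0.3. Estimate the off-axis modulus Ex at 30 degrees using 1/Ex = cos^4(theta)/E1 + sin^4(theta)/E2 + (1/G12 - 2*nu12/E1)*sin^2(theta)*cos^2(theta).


cos^4(30) = 0.5625, sin^4(30) = 0.0625, sin^2(30)*cos^2(30) = 0.1875
1/G12 - 2*nu12/E1 = 1/8 - 2*0.3/195 = 0.121923 GPa^-1
1/Ex = 0.5625/195 + 0.0625/12 + 0.121923*0.1875 = 0.0309535 GPa^-1
Ex = 32.31 GPa

32.31 GPa


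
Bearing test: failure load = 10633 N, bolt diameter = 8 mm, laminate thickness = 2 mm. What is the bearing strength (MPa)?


sigma_br = F/(d*h) = 10633/(8*2) = 664.6 MPa

664.6 MPa


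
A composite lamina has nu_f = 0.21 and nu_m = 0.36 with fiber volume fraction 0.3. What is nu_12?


nu_12 = nu_f*Vf + nu_m*(1-Vf) = 0.21*0.3 + 0.36*0.7 = 0.315

0.315


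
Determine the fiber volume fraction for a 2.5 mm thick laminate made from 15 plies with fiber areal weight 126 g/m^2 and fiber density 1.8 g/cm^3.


Vf = n * FAW / (rho_f * h * 1000) = 15 * 126 / (1.8 * 2.5 * 1000) = 0.42

0.42


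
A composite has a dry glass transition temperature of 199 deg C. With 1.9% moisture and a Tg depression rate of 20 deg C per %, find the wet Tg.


Tg_wet = Tg_dry - k*moisture = 199 - 20*1.9 = 161.0 deg C

161.0 deg C


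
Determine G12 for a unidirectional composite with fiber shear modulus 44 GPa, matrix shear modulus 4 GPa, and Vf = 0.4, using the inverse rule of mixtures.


1/G12 = Vf/Gf + (1-Vf)/Gm = 0.4/44 + 0.6/4
G12 = 6.29 GPa

6.29 GPa


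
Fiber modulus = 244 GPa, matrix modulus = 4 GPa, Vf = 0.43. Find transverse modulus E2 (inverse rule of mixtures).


1/E2 = Vf/Ef + (1-Vf)/Em = 0.43/244 + 0.57/4
E2 = 6.93 GPa

6.93 GPa


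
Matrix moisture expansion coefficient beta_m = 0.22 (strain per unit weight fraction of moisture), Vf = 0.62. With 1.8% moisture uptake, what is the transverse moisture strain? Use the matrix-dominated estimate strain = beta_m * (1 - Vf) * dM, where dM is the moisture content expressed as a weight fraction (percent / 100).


dM = 1.8/100 = 0.018
strain = beta_m * (1-Vf) * dM = 0.22 * 0.38 * 0.018 = 0.0015048

0.0015048


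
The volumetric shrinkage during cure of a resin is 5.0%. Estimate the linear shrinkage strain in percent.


Linear shrinkage ≈ vol_shrink/3 = 5.0/3 = 1.667%

1.667%


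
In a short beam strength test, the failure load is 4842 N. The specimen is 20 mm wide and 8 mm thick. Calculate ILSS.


ILSS = 3F/(4bh) = 3*4842/(4*20*8) = 22.7 MPa

22.7 MPa


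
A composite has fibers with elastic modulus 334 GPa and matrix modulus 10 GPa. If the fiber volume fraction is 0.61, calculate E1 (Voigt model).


E1 = Ef*Vf + Em*(1-Vf) = 334*0.61 + 10*0.39 = 207.64 GPa

207.64 GPa


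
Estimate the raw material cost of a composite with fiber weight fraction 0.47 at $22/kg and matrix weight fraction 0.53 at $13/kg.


Cost = cost_f*Wf + cost_m*Wm = 22*0.47 + 13*0.53 = $17.23/kg

$17.23/kg


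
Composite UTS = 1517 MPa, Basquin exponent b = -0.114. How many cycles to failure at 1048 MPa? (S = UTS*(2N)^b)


N = 0.5 * (S/UTS)^(1/b) = 0.5 * (1048/1517)^(1/-0.114) = 12.8220 cycles

12.8220 cycles


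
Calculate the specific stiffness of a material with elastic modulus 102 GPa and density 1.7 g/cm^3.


Specific stiffness = E/rho = 102/1.7 = 60.0 GPa/(g/cm^3)

60.0 GPa/(g/cm^3)


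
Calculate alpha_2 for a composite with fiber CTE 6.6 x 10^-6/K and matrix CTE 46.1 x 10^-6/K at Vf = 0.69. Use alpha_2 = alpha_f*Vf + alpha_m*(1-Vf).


alpha_2 = alpha_f*Vf + alpha_m*(1-Vf) = 6.6*0.69 + 46.1*0.31 = 18.8 x 10^-6/K

18.8 x 10^-6/K


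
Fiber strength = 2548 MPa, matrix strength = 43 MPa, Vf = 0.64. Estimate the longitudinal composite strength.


sigma_1 = sigma_f*Vf + sigma_m*(1-Vf) = 2548*0.64 + 43*0.36 = 1646.2 MPa

1646.2 MPa


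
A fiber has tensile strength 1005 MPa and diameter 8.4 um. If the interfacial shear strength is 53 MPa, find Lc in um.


Lc = sigma_f * d / (2 * tau_i) = 1005 * 8.4 / (2 * 53) = 79.6 um

79.6 um


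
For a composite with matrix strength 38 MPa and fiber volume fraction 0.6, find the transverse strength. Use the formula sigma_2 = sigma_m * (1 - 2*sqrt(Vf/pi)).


factor = 1 - 2*sqrt(0.6/pi) = 0.126
sigma_2 = 38 * 0.126 = 4.79 MPa

4.79 MPa


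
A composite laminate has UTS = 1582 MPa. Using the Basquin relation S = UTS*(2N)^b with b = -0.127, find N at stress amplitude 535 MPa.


N = 0.5 * (S/UTS)^(1/b) = 0.5 * (535/1582)^(1/-0.127) = 2549.5971 cycles

2549.5971 cycles


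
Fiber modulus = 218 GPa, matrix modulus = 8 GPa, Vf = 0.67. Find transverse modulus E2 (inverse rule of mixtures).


1/E2 = Vf/Ef + (1-Vf)/Em = 0.67/218 + 0.33/8
E2 = 22.56 GPa

22.56 GPa


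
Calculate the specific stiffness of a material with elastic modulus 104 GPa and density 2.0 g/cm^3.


Specific stiffness = E/rho = 104/2.0 = 52.0 GPa/(g/cm^3)

52.0 GPa/(g/cm^3)


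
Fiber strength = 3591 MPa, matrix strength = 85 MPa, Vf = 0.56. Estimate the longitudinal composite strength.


sigma_1 = sigma_f*Vf + sigma_m*(1-Vf) = 3591*0.56 + 85*0.44 = 2048.4 MPa

2048.4 MPa


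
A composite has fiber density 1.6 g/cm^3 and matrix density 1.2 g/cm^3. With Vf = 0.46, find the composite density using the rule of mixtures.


rho_c = rho_f*Vf + rho_m*(1-Vf) = 1.6*0.46 + 1.2*0.54 = 1.384 g/cm^3

1.384 g/cm^3


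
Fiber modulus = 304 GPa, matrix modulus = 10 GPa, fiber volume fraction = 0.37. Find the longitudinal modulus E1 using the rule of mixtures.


E1 = Ef*Vf + Em*(1-Vf) = 304*0.37 + 10*0.63 = 118.78 GPa

118.78 GPa


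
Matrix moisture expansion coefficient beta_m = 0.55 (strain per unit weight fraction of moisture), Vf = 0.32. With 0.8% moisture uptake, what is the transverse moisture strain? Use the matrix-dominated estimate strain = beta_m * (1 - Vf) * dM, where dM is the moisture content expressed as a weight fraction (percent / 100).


dM = 0.8/100 = 0.008
strain = beta_m * (1-Vf) * dM = 0.55 * 0.68 * 0.008 = 0.002992

0.002992


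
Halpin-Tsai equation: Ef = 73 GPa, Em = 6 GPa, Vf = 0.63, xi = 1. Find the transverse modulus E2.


eta = (Ef/Em - 1)/(Ef/Em + xi) = (12.1667 - 1)/(12.1667 + 1) = 0.8481
E2 = Em*(1+xi*eta*Vf)/(1-eta*Vf) = 19.77 GPa

19.77 GPa


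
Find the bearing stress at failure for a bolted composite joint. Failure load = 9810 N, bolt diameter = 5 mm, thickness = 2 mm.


sigma_br = F/(d*h) = 9810/(5*2) = 981.0 MPa

981.0 MPa


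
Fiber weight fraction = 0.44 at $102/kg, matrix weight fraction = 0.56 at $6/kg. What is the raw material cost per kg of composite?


Cost = cost_f*Wf + cost_m*Wm = 102*0.44 + 6*0.56 = $48.24/kg

$48.24/kg


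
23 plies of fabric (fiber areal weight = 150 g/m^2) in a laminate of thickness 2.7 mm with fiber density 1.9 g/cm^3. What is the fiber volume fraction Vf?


Vf = n * FAW / (rho_f * h * 1000) = 23 * 150 / (1.9 * 2.7 * 1000) = 0.6725

0.6725


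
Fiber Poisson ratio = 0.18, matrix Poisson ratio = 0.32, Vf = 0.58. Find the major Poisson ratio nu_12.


nu_12 = nu_f*Vf + nu_m*(1-Vf) = 0.18*0.58 + 0.32*0.42 = 0.2388

0.2388


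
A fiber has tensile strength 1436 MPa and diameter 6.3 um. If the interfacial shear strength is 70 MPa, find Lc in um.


Lc = sigma_f * d / (2 * tau_i) = 1436 * 6.3 / (2 * 70) = 64.6 um

64.6 um


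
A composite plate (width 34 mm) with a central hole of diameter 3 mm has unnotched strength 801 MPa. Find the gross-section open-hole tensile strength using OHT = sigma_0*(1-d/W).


OHT = sigma_0*(1-d/W) = 801*(1-3/34) = 730.3 MPa

730.3 MPa


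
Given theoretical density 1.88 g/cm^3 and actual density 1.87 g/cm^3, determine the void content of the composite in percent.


Void% = (rho_theo - rho_actual)/rho_theo * 100 = (1.88 - 1.87)/1.88 * 100 = 0.53%

0.53%


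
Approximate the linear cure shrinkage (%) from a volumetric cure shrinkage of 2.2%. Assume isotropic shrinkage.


Linear shrinkage ≈ vol_shrink/3 = 2.2/3 = 0.733%

0.733%


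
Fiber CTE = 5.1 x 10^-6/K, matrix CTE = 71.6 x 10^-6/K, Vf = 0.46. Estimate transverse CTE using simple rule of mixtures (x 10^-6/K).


alpha_2 = alpha_f*Vf + alpha_m*(1-Vf) = 5.1*0.46 + 71.6*0.54 = 41.0 x 10^-6/K

41.0 x 10^-6/K


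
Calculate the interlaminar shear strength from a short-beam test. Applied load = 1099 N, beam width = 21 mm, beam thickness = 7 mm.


ILSS = 3F/(4bh) = 3*1099/(4*21*7) = 5.61 MPa

5.61 MPa


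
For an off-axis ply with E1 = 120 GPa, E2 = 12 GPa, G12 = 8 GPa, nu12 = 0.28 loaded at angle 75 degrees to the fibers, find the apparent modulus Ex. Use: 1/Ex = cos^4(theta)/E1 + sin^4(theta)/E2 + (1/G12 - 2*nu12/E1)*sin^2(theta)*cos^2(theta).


cos^4(75) = 0.004487, sin^4(75) = 0.870513, sin^2(75)*cos^2(75) = 0.0625
1/G12 - 2*nu12/E1 = 1/8 - 2*0.28/120 = 0.120333 GPa^-1
1/Ex = 0.004487/120 + 0.870513/12 + 0.120333*0.0625 = 0.080101 GPa^-1
Ex = 12.48 GPa

12.48 GPa


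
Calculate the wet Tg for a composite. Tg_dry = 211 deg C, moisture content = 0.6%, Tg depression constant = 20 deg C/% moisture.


Tg_wet = Tg_dry - k*moisture = 211 - 20*0.6 = 199.0 deg C

199.0 deg C


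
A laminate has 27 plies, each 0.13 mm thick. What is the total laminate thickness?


h = n * t_ply = 27 * 0.13 = 3.51 mm

3.51 mm


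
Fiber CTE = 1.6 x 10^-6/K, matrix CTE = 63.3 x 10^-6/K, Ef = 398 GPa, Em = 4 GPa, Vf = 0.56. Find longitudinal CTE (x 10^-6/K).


E1 = Ef*Vf + Em*(1-Vf) = 224.64
alpha_1 = (alpha_f*Ef*Vf + alpha_m*Em*(1-Vf))/E1 = 2.08 x 10^-6/K

2.08 x 10^-6/K


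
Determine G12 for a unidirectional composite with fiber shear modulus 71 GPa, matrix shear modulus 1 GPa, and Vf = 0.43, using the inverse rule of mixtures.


1/G12 = Vf/Gf + (1-Vf)/Gm = 0.43/71 + 0.57/1
G12 = 1.74 GPa

1.74 GPa


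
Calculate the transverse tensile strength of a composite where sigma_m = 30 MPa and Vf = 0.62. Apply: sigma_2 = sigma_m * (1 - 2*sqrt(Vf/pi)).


factor = 1 - 2*sqrt(0.62/pi) = 0.1115
sigma_2 = 30 * 0.1115 = 3.35 MPa

3.35 MPa


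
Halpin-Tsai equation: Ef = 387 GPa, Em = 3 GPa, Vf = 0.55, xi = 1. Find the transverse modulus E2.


eta = (Ef/Em - 1)/(Ef/Em + xi) = (129.0 - 1)/(129.0 + 1) = 0.9846
E2 = Em*(1+xi*eta*Vf)/(1-eta*Vf) = 10.09 GPa

10.09 GPa


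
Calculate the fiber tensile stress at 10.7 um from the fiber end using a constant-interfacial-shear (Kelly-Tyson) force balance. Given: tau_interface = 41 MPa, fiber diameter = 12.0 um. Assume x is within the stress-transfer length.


Force balance: sigma_f * (pi*d^2/4) = tau * (pi*d) * x  ->  sigma_f = 4 * tau * x / d
sigma_f = 4 * 41 * 10.7 / 12.0 = 146.2 MPa

146.2 MPa


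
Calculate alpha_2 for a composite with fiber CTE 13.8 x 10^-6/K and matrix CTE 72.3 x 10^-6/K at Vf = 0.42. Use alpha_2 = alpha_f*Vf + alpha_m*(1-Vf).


alpha_2 = alpha_f*Vf + alpha_m*(1-Vf) = 13.8*0.42 + 72.3*0.58 = 47.7 x 10^-6/K

47.7 x 10^-6/K


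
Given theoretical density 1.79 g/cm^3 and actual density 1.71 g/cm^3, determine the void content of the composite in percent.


Void% = (rho_theo - rho_actual)/rho_theo * 100 = (1.79 - 1.71)/1.79 * 100 = 4.47%

4.47%


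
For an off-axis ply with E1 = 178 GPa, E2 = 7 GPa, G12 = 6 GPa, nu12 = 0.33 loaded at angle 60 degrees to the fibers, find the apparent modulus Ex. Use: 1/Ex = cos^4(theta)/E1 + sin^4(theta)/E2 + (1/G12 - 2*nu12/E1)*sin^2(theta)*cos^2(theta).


cos^4(60) = 0.0625, sin^4(60) = 0.5625, sin^2(60)*cos^2(60) = 0.1875
1/G12 - 2*nu12/E1 = 1/6 - 2*0.33/178 = 0.162959 GPa^-1
1/Ex = 0.0625/178 + 0.5625/7 + 0.162959*0.1875 = 0.111263 GPa^-1
Ex = 8.99 GPa

8.99 GPa


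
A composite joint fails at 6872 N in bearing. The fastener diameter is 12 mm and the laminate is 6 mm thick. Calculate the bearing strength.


sigma_br = F/(d*h) = 6872/(12*6) = 95.4 MPa

95.4 MPa


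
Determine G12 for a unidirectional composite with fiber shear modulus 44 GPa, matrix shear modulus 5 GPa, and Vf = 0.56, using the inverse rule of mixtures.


1/G12 = Vf/Gf + (1-Vf)/Gm = 0.56/44 + 0.44/5
G12 = 9.93 GPa

9.93 GPa


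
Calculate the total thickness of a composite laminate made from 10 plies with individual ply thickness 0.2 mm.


h = n * t_ply = 10 * 0.2 = 2.0 mm

2.0 mm


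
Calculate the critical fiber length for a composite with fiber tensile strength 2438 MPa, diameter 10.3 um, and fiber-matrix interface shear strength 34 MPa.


Lc = sigma_f * d / (2 * tau_i) = 2438 * 10.3 / (2 * 34) = 369.3 um

369.3 um


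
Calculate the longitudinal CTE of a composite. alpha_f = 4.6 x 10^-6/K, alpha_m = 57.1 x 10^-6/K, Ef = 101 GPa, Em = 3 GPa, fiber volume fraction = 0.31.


E1 = Ef*Vf + Em*(1-Vf) = 33.38
alpha_1 = (alpha_f*Ef*Vf + alpha_m*Em*(1-Vf))/E1 = 7.86 x 10^-6/K

7.86 x 10^-6/K


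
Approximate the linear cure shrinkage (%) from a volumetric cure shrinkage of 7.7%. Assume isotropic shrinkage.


Linear shrinkage ≈ vol_shrink/3 = 7.7/3 = 2.567%

2.567%


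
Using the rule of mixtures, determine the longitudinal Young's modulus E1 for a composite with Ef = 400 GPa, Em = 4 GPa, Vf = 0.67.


E1 = Ef*Vf + Em*(1-Vf) = 400*0.67 + 4*0.33 = 269.32 GPa

269.32 GPa


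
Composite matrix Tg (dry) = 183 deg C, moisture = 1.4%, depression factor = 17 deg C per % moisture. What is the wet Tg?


Tg_wet = Tg_dry - k*moisture = 183 - 17*1.4 = 159.2 deg C

159.2 deg C


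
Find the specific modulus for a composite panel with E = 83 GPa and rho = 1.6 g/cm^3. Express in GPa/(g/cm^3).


Specific stiffness = E/rho = 83/1.6 = 51.9 GPa/(g/cm^3)

51.9 GPa/(g/cm^3)


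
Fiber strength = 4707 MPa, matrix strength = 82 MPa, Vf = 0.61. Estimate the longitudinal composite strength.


sigma_1 = sigma_f*Vf + sigma_m*(1-Vf) = 4707*0.61 + 82*0.39 = 2903.3 MPa

2903.3 MPa


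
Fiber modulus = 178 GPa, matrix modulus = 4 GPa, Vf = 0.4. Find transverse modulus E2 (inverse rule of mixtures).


1/E2 = Vf/Ef + (1-Vf)/Em = 0.4/178 + 0.6/4
E2 = 6.57 GPa

6.57 GPa


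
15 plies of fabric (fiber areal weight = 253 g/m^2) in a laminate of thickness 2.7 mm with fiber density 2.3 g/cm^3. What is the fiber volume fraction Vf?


Vf = n * FAW / (rho_f * h * 1000) = 15 * 253 / (2.3 * 2.7 * 1000) = 0.6111

0.6111


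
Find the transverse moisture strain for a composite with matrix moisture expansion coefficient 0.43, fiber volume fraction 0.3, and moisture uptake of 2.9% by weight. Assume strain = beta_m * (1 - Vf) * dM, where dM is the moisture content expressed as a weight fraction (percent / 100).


dM = 2.9/100 = 0.029
strain = beta_m * (1-Vf) * dM = 0.43 * 0.7 * 0.029 = 0.008729

0.008729


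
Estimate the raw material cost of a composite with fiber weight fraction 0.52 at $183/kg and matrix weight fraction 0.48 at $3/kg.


Cost = cost_f*Wf + cost_m*Wm = 183*0.52 + 3*0.48 = $96.6/kg

$96.6/kg


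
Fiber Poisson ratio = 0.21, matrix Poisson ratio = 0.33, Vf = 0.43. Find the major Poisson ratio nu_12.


nu_12 = nu_f*Vf + nu_m*(1-Vf) = 0.21*0.43 + 0.33*0.57 = 0.2784

0.2784


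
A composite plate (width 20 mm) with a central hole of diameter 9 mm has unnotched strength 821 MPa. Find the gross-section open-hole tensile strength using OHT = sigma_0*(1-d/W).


OHT = sigma_0*(1-d/W) = 821*(1-9/20) = 451.6 MPa

451.6 MPa


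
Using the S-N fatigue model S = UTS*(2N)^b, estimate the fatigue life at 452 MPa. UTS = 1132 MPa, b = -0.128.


N = 0.5 * (S/UTS)^(1/b) = 0.5 * (452/1132)^(1/-0.128) = 651.4427 cycles

651.4427 cycles


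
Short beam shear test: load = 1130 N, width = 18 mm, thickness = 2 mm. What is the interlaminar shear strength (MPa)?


ILSS = 3F/(4bh) = 3*1130/(4*18*2) = 23.54 MPa

23.54 MPa


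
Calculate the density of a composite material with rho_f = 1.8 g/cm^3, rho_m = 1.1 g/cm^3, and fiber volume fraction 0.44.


rho_c = rho_f*Vf + rho_m*(1-Vf) = 1.8*0.44 + 1.1*0.56 = 1.408 g/cm^3

1.408 g/cm^3


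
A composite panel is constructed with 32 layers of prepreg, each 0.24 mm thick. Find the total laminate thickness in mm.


h = n * t_ply = 32 * 0.24 = 7.68 mm

7.68 mm


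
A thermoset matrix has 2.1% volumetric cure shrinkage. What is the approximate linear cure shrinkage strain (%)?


Linear shrinkage ≈ vol_shrink/3 = 2.1/3 = 0.7%

0.7%


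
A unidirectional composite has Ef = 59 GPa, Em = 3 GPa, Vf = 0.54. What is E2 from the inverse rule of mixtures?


1/E2 = Vf/Ef + (1-Vf)/Em = 0.54/59 + 0.46/3
E2 = 6.15 GPa

6.15 GPa


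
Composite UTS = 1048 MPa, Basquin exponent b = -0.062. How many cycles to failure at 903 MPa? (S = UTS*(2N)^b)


N = 0.5 * (S/UTS)^(1/b) = 0.5 * (903/1048)^(1/-0.062) = 5.5219 cycles

5.5219 cycles


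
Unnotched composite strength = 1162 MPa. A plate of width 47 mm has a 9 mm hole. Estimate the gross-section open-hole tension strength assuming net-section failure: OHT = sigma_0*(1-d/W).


OHT = sigma_0*(1-d/W) = 1162*(1-9/47) = 939.5 MPa

939.5 MPa


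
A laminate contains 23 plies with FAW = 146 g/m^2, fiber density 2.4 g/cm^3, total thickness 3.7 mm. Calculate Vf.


Vf = n * FAW / (rho_f * h * 1000) = 23 * 146 / (2.4 * 3.7 * 1000) = 0.3782

0.3782


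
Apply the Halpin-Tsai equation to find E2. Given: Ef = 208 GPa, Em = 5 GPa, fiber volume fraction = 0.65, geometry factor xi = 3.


eta = (Ef/Em - 1)/(Ef/Em + xi) = (41.6 - 1)/(41.6 + 3) = 0.9103
E2 = Em*(1+xi*eta*Vf)/(1-eta*Vf) = 33.98 GPa

33.98 GPa


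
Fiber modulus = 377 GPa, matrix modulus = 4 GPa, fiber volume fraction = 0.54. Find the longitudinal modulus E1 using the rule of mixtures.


E1 = Ef*Vf + Em*(1-Vf) = 377*0.54 + 4*0.46 = 205.42 GPa

205.42 GPa


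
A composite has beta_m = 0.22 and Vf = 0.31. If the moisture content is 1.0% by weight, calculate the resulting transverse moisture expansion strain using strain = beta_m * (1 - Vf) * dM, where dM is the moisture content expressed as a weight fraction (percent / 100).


dM = 1.0/100 = 0.01
strain = beta_m * (1-Vf) * dM = 0.22 * 0.69 * 0.01 = 0.001518

0.001518


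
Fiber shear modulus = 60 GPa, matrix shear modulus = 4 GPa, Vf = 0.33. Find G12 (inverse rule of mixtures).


1/G12 = Vf/Gf + (1-Vf)/Gm = 0.33/60 + 0.67/4
G12 = 5.78 GPa

5.78 GPa


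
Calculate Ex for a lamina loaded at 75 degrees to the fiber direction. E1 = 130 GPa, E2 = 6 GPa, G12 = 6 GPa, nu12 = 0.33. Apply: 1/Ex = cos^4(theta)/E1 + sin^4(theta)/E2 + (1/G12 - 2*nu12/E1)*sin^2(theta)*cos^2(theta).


cos^4(75) = 0.004487, sin^4(75) = 0.870513, sin^2(75)*cos^2(75) = 0.0625
1/G12 - 2*nu12/E1 = 1/6 - 2*0.33/130 = 0.16159 GPa^-1
1/Ex = 0.004487/130 + 0.870513/6 + 0.16159*0.0625 = 0.1552193 GPa^-1
Ex = 6.44 GPa

6.44 GPa


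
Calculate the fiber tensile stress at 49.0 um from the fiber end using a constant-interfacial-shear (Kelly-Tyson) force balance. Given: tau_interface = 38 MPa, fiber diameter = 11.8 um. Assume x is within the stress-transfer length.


Force balance: sigma_f * (pi*d^2/4) = tau * (pi*d) * x  ->  sigma_f = 4 * tau * x / d
sigma_f = 4 * 38 * 49.0 / 11.8 = 631.2 MPa

631.2 MPa


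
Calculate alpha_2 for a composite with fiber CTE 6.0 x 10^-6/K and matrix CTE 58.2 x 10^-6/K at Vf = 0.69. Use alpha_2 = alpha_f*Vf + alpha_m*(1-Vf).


alpha_2 = alpha_f*Vf + alpha_m*(1-Vf) = 6.0*0.69 + 58.2*0.31 = 22.2 x 10^-6/K

22.2 x 10^-6/K


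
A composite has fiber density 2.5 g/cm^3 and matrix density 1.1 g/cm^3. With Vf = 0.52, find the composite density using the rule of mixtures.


rho_c = rho_f*Vf + rho_m*(1-Vf) = 2.5*0.52 + 1.1*0.48 = 1.828 g/cm^3

1.828 g/cm^3


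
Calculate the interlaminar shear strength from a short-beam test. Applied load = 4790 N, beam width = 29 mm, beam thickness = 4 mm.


ILSS = 3F/(4bh) = 3*4790/(4*29*4) = 30.97 MPa

30.97 MPa


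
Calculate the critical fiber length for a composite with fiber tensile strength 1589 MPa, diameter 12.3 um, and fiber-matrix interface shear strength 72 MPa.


Lc = sigma_f * d / (2 * tau_i) = 1589 * 12.3 / (2 * 72) = 135.7 um

135.7 um


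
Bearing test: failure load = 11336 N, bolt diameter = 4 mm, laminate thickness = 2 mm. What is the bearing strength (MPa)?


sigma_br = F/(d*h) = 11336/(4*2) = 1417.0 MPa

1417.0 MPa


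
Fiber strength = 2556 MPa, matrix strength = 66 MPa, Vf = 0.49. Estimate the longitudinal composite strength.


sigma_1 = sigma_f*Vf + sigma_m*(1-Vf) = 2556*0.49 + 66*0.51 = 1286.1 MPa

1286.1 MPa


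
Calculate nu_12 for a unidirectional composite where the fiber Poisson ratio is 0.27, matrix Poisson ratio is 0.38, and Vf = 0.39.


nu_12 = nu_f*Vf + nu_m*(1-Vf) = 0.27*0.39 + 0.38*0.61 = 0.3371

0.3371


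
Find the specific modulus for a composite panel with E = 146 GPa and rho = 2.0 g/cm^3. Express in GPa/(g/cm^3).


Specific stiffness = E/rho = 146/2.0 = 73.0 GPa/(g/cm^3)

73.0 GPa/(g/cm^3)


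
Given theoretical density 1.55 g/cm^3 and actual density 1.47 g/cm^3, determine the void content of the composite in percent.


Void% = (rho_theo - rho_actual)/rho_theo * 100 = (1.55 - 1.47)/1.55 * 100 = 5.16%

5.16%


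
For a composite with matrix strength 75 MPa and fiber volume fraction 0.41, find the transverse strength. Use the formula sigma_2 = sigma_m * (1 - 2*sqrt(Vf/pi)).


factor = 1 - 2*sqrt(0.41/pi) = 0.2775
sigma_2 = 75 * 0.2775 = 20.81 MPa

20.81 MPa


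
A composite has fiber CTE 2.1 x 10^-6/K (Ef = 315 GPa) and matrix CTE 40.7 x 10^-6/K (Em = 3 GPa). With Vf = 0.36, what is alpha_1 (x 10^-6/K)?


E1 = Ef*Vf + Em*(1-Vf) = 115.32
alpha_1 = (alpha_f*Ef*Vf + alpha_m*Em*(1-Vf))/E1 = 2.74 x 10^-6/K

2.74 x 10^-6/K


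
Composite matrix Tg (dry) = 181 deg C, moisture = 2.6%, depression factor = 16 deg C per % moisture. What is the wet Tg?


Tg_wet = Tg_dry - k*moisture = 181 - 16*2.6 = 139.4 deg C

139.4 deg C


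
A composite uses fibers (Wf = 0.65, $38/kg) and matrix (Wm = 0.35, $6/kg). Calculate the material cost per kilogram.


Cost = cost_f*Wf + cost_m*Wm = 38*0.65 + 6*0.35 = $26.8/kg

$26.8/kg


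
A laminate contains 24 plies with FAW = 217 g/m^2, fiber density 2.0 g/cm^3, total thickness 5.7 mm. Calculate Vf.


Vf = n * FAW / (rho_f * h * 1000) = 24 * 217 / (2.0 * 5.7 * 1000) = 0.4568

0.4568


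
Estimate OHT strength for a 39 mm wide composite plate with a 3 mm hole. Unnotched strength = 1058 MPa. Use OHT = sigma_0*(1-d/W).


OHT = sigma_0*(1-d/W) = 1058*(1-3/39) = 976.6 MPa

976.6 MPa


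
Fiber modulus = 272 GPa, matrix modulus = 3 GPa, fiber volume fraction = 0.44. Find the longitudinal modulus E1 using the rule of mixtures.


E1 = Ef*Vf + Em*(1-Vf) = 272*0.44 + 3*0.56 = 121.36 GPa

121.36 GPa


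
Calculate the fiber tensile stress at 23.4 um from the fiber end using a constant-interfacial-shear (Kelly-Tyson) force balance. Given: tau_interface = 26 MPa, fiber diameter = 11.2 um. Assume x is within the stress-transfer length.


Force balance: sigma_f * (pi*d^2/4) = tau * (pi*d) * x  ->  sigma_f = 4 * tau * x / d
sigma_f = 4 * 26 * 23.4 / 11.2 = 217.3 MPa

217.3 MPa


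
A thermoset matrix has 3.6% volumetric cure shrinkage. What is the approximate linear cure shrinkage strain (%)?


Linear shrinkage ≈ vol_shrink/3 = 3.6/3 = 1.2%

1.2%


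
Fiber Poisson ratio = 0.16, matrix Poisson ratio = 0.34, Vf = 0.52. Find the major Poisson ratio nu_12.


nu_12 = nu_f*Vf + nu_m*(1-Vf) = 0.16*0.52 + 0.34*0.48 = 0.2464

0.2464


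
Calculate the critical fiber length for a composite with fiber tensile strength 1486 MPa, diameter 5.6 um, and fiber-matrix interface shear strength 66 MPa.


Lc = sigma_f * d / (2 * tau_i) = 1486 * 5.6 / (2 * 66) = 63.0 um

63.0 um


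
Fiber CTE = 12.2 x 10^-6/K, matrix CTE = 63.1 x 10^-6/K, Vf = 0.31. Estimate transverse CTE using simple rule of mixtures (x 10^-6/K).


alpha_2 = alpha_f*Vf + alpha_m*(1-Vf) = 12.2*0.31 + 63.1*0.69 = 47.3 x 10^-6/K

47.3 x 10^-6/K


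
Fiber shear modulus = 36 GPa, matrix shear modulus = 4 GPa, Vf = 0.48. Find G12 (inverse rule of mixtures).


1/G12 = Vf/Gf + (1-Vf)/Gm = 0.48/36 + 0.52/4
G12 = 6.98 GPa

6.98 GPa


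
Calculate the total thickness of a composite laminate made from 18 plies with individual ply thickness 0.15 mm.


h = n * t_ply = 18 * 0.15 = 2.7 mm

2.7 mm


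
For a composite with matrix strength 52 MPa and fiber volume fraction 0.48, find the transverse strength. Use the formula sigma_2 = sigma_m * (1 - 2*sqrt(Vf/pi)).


factor = 1 - 2*sqrt(0.48/pi) = 0.2182
sigma_2 = 52 * 0.2182 = 11.35 MPa

11.35 MPa


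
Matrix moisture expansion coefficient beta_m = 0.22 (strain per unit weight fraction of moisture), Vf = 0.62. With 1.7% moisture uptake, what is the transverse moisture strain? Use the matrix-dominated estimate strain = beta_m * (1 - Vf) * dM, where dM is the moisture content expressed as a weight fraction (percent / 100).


dM = 1.7/100 = 0.017
strain = beta_m * (1-Vf) * dM = 0.22 * 0.38 * 0.017 = 0.0014212

0.0014212


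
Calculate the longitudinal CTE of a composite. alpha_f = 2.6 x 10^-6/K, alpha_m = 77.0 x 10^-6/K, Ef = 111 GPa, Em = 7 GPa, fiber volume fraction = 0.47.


E1 = Ef*Vf + Em*(1-Vf) = 55.88
alpha_1 = (alpha_f*Ef*Vf + alpha_m*Em*(1-Vf))/E1 = 7.54 x 10^-6/K

7.54 x 10^-6/K


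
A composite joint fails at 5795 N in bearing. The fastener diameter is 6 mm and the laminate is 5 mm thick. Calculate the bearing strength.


sigma_br = F/(d*h) = 5795/(6*5) = 193.2 MPa

193.2 MPa


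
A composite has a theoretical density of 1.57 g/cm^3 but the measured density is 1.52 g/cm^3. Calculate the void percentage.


Void% = (rho_theo - rho_actual)/rho_theo * 100 = (1.57 - 1.52)/1.57 * 100 = 3.18%

3.18%


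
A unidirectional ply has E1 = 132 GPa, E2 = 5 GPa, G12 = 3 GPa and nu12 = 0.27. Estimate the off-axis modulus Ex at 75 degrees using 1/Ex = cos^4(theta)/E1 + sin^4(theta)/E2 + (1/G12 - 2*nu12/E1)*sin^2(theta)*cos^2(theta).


cos^4(75) = 0.004487, sin^4(75) = 0.870513, sin^2(75)*cos^2(75) = 0.0625
1/G12 - 2*nu12/E1 = 1/3 - 2*0.27/132 = 0.329242 GPa^-1
1/Ex = 0.004487/132 + 0.870513/5 + 0.329242*0.0625 = 0.1947142 GPa^-1
Ex = 5.14 GPa

5.14 GPa


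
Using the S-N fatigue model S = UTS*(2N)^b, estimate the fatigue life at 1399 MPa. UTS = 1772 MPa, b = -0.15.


N = 0.5 * (S/UTS)^(1/b) = 0.5 * (1399/1772)^(1/-0.15) = 2.4170 cycles

2.4170 cycles


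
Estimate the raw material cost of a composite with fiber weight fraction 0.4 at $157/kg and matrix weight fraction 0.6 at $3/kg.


Cost = cost_f*Wf + cost_m*Wm = 157*0.4 + 3*0.6 = $64.6/kg

$64.6/kg


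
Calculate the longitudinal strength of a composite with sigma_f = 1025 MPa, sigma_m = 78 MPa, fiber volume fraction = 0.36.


sigma_1 = sigma_f*Vf + sigma_m*(1-Vf) = 1025*0.36 + 78*0.64 = 418.9 MPa

418.9 MPa


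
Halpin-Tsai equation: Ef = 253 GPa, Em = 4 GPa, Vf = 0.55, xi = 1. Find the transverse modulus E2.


eta = (Ef/Em - 1)/(Ef/Em + xi) = (63.25 - 1)/(63.25 + 1) = 0.9689
E2 = Em*(1+xi*eta*Vf)/(1-eta*Vf) = 13.13 GPa

13.13 GPa


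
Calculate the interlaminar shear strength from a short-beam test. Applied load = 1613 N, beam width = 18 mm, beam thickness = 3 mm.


ILSS = 3F/(4bh) = 3*1613/(4*18*3) = 22.4 MPa

22.4 MPa


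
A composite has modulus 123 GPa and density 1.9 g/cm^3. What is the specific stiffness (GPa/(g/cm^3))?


Specific stiffness = E/rho = 123/1.9 = 64.7 GPa/(g/cm^3)

64.7 GPa/(g/cm^3)


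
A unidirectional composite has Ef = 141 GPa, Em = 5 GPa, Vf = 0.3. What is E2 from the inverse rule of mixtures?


1/E2 = Vf/Ef + (1-Vf)/Em = 0.3/141 + 0.7/5
E2 = 7.04 GPa

7.04 GPa


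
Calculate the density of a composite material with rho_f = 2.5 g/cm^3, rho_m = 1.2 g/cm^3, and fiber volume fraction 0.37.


rho_c = rho_f*Vf + rho_m*(1-Vf) = 2.5*0.37 + 1.2*0.63 = 1.681 g/cm^3

1.681 g/cm^3


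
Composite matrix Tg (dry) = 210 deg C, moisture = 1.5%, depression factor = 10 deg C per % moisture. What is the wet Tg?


Tg_wet = Tg_dry - k*moisture = 210 - 10*1.5 = 195.0 deg C

195.0 deg C


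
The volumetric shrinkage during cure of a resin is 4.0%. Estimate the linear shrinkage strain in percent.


Linear shrinkage ≈ vol_shrink/3 = 4.0/3 = 1.333%

1.333%


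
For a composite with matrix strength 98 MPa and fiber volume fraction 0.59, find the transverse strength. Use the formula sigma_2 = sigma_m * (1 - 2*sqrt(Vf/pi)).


factor = 1 - 2*sqrt(0.59/pi) = 0.1333
sigma_2 = 98 * 0.1333 = 13.06 MPa

13.06 MPa


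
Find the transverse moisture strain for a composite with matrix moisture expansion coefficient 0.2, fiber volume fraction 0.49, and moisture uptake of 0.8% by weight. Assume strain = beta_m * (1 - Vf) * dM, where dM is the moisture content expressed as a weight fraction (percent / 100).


dM = 0.8/100 = 0.008
strain = beta_m * (1-Vf) * dM = 0.2 * 0.51 * 0.008 = 0.000816

0.000816


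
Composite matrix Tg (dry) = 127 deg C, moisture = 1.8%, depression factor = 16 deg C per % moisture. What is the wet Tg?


Tg_wet = Tg_dry - k*moisture = 127 - 16*1.8 = 98.2 deg C

98.2 deg C


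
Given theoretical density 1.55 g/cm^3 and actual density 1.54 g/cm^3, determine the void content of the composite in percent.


Void% = (rho_theo - rho_actual)/rho_theo * 100 = (1.55 - 1.54)/1.55 * 100 = 0.65%

0.65%


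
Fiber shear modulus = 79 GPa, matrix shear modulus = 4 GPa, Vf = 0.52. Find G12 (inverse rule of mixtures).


1/G12 = Vf/Gf + (1-Vf)/Gm = 0.52/79 + 0.48/4
G12 = 7.9 GPa

7.9 GPa


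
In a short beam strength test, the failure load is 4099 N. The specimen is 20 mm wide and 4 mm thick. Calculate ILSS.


ILSS = 3F/(4bh) = 3*4099/(4*20*4) = 38.43 MPa

38.43 MPa


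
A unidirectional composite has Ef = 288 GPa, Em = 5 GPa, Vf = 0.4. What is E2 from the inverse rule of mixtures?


1/E2 = Vf/Ef + (1-Vf)/Em = 0.4/288 + 0.6/5
E2 = 8.24 GPa

8.24 GPa


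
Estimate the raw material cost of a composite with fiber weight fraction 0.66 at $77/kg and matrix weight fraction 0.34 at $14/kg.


Cost = cost_f*Wf + cost_m*Wm = 77*0.66 + 14*0.34 = $55.58/kg

$55.58/kg


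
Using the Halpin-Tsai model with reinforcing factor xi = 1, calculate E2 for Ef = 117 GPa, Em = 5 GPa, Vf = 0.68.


eta = (Ef/Em - 1)/(Ef/Em + xi) = (23.4 - 1)/(23.4 + 1) = 0.918
E2 = Em*(1+xi*eta*Vf)/(1-eta*Vf) = 21.61 GPa

21.61 GPa


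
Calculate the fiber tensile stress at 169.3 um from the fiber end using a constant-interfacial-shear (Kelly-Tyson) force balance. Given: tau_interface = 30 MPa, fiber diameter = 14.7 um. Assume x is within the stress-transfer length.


Force balance: sigma_f * (pi*d^2/4) = tau * (pi*d) * x  ->  sigma_f = 4 * tau * x / d
sigma_f = 4 * 30 * 169.3 / 14.7 = 1382.0 MPa

1382.0 MPa


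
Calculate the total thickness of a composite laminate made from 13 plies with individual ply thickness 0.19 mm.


h = n * t_ply = 13 * 0.19 = 2.47 mm

2.47 mm


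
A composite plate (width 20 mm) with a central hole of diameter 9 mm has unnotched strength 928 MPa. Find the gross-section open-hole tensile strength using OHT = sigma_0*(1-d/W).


OHT = sigma_0*(1-d/W) = 928*(1-9/20) = 510.4 MPa

510.4 MPa


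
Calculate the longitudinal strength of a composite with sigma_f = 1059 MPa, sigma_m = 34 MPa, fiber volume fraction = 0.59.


sigma_1 = sigma_f*Vf + sigma_m*(1-Vf) = 1059*0.59 + 34*0.41 = 638.8 MPa

638.8 MPa


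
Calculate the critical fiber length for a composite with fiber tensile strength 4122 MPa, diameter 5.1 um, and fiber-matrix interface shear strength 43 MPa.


Lc = sigma_f * d / (2 * tau_i) = 4122 * 5.1 / (2 * 43) = 244.4 um

244.4 um


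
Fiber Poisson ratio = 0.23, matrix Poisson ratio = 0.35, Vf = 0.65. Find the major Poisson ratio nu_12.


nu_12 = nu_f*Vf + nu_m*(1-Vf) = 0.23*0.65 + 0.35*0.35 = 0.272

0.272


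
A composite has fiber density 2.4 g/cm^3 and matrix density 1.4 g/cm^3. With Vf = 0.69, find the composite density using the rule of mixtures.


rho_c = rho_f*Vf + rho_m*(1-Vf) = 2.4*0.69 + 1.4*0.31 = 2.09 g/cm^3

2.09 g/cm^3


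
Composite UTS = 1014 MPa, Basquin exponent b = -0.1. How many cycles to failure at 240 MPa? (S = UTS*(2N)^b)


N = 0.5 * (S/UTS)^(1/b) = 0.5 * (240/1014)^(1/-0.1) = 906227.2918 cycles

906227.2918 cycles


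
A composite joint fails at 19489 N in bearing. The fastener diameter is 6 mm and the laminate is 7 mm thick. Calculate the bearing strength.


sigma_br = F/(d*h) = 19489/(6*7) = 464.0 MPa

464.0 MPa


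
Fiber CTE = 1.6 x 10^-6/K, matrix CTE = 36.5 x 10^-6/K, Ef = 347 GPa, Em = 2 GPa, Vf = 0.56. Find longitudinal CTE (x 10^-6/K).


E1 = Ef*Vf + Em*(1-Vf) = 195.2
alpha_1 = (alpha_f*Ef*Vf + alpha_m*Em*(1-Vf))/E1 = 1.76 x 10^-6/K

1.76 x 10^-6/K


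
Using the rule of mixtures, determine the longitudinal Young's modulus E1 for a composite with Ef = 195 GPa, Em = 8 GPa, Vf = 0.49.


E1 = Ef*Vf + Em*(1-Vf) = 195*0.49 + 8*0.51 = 99.63 GPa

99.63 GPa


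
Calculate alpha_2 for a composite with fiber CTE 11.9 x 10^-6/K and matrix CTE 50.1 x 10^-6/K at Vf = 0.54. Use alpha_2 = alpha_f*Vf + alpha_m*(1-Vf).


alpha_2 = alpha_f*Vf + alpha_m*(1-Vf) = 11.9*0.54 + 50.1*0.46 = 29.5 x 10^-6/K

29.5 x 10^-6/K


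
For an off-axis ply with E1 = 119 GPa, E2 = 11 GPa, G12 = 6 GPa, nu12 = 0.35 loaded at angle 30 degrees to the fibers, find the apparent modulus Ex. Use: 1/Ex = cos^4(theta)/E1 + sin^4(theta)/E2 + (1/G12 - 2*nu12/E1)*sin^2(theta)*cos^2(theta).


cos^4(30) = 0.5625, sin^4(30) = 0.0625, sin^2(30)*cos^2(30) = 0.1875
1/G12 - 2*nu12/E1 = 1/6 - 2*0.35/119 = 0.160784 GPa^-1
1/Ex = 0.5625/119 + 0.0625/11 + 0.160784*0.1875 = 0.0405558 GPa^-1
Ex = 24.66 GPa

24.66 GPa


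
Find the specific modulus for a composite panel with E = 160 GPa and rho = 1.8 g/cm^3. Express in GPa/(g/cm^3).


Specific stiffness = E/rho = 160/1.8 = 88.9 GPa/(g/cm^3)

88.9 GPa/(g/cm^3)


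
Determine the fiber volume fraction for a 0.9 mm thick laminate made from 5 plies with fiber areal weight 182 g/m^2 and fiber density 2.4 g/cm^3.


Vf = n * FAW / (rho_f * h * 1000) = 5 * 182 / (2.4 * 0.9 * 1000) = 0.4213

0.4213


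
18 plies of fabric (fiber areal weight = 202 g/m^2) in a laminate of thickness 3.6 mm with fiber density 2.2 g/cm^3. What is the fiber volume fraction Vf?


Vf = n * FAW / (rho_f * h * 1000) = 18 * 202 / (2.2 * 3.6 * 1000) = 0.4591

0.4591


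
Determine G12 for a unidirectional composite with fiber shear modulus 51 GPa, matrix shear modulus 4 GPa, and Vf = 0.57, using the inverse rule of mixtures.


1/G12 = Vf/Gf + (1-Vf)/Gm = 0.57/51 + 0.43/4
G12 = 8.43 GPa

8.43 GPa


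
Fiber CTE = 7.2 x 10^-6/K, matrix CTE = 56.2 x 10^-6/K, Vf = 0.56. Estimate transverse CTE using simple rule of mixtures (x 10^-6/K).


alpha_2 = alpha_f*Vf + alpha_m*(1-Vf) = 7.2*0.56 + 56.2*0.44 = 28.8 x 10^-6/K

28.8 x 10^-6/K


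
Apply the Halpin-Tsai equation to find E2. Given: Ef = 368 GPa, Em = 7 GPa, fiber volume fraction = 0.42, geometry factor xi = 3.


eta = (Ef/Em - 1)/(Ef/Em + xi) = (52.5714 - 1)/(52.5714 + 3) = 0.928
E2 = Em*(1+xi*eta*Vf)/(1-eta*Vf) = 24.88 GPa

24.88 GPa


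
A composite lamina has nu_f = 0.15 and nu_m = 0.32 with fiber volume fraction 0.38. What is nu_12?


nu_12 = nu_f*Vf + nu_m*(1-Vf) = 0.15*0.38 + 0.32*0.62 = 0.2554

0.2554


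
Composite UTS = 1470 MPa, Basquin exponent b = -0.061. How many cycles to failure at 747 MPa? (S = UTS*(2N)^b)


N = 0.5 * (S/UTS)^(1/b) = 0.5 * (747/1470)^(1/-0.061) = 33005.6718 cycles

33005.6718 cycles


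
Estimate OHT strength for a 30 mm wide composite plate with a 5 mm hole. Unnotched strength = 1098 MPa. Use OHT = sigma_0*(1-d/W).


OHT = sigma_0*(1-d/W) = 1098*(1-5/30) = 915.0 MPa

915.0 MPa


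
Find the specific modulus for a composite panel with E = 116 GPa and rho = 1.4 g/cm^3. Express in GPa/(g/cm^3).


Specific stiffness = E/rho = 116/1.4 = 82.9 GPa/(g/cm^3)

82.9 GPa/(g/cm^3)


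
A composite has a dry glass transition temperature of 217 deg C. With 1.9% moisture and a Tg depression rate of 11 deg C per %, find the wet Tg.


Tg_wet = Tg_dry - k*moisture = 217 - 11*1.9 = 196.1 deg C

196.1 deg C


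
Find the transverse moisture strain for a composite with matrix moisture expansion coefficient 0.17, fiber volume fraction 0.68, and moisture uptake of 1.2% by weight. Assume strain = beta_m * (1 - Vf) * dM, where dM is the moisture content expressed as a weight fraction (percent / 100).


dM = 1.2/100 = 0.012
strain = beta_m * (1-Vf) * dM = 0.17 * 0.32 * 0.012 = 0.0006528

0.0006528


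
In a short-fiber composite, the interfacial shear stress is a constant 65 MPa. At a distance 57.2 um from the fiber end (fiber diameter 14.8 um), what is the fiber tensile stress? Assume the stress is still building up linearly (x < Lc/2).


Force balance: sigma_f * (pi*d^2/4) = tau * (pi*d) * x  ->  sigma_f = 4 * tau * x / d
sigma_f = 4 * 65 * 57.2 / 14.8 = 1004.9 MPa

1004.9 MPa


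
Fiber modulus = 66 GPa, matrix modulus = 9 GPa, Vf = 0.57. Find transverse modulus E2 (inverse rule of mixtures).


1/E2 = Vf/Ef + (1-Vf)/Em = 0.57/66 + 0.43/9
E2 = 17.73 GPa

17.73 GPa


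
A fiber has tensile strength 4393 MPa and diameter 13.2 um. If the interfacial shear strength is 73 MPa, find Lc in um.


Lc = sigma_f * d / (2 * tau_i) = 4393 * 13.2 / (2 * 73) = 397.2 um

397.2 um


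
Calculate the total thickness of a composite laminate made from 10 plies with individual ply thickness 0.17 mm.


h = n * t_ply = 10 * 0.17 = 1.7 mm

1.7 mm


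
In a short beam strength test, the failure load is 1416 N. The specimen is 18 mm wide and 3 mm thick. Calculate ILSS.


ILSS = 3F/(4bh) = 3*1416/(4*18*3) = 19.67 MPa

19.67 MPa


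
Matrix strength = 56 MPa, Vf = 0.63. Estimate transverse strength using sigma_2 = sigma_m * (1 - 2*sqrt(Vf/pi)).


factor = 1 - 2*sqrt(0.63/pi) = 0.1044
sigma_2 = 56 * 0.1044 = 5.85 MPa

5.85 MPa


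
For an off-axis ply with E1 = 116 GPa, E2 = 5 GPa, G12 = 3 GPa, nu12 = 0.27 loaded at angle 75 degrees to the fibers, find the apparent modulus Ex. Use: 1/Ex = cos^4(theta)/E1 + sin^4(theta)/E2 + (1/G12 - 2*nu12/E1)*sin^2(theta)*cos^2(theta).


cos^4(75) = 0.004487, sin^4(75) = 0.870513, sin^2(75)*cos^2(75) = 0.0625
1/G12 - 2*nu12/E1 = 1/3 - 2*0.27/116 = 0.328678 GPa^-1
1/Ex = 0.004487/116 + 0.870513/5 + 0.328678*0.0625 = 0.1946836 GPa^-1
Ex = 5.14 GPa

5.14 GPa
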